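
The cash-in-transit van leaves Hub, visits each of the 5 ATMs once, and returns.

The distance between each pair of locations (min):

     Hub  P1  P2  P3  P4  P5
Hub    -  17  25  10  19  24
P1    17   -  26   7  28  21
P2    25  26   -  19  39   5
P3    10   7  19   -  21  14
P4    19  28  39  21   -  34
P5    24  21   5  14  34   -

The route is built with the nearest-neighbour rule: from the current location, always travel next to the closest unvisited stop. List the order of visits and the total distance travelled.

Total distance 101 min via the nearest-neighbour route Hub → P3 → P1 → P5 → P2 → P4 → Hub.

Hub → [P3:10 / P1:17 / P4:19 / P5:24 / P2:25] → P3 (10)
P3 → [P1:7 / P5:14 / P2:19 / P4:21] → P1 (7)
P1 → [P5:21 / P2:26 / P4:28] → P5 (21)
P5 → [P2:5 / P4:34] → P2 (5)
P2 → [P4:39] → P4 (39)
Return P4→Hub: 19.
Total = 10 + 7 + 21 + 5 + 39 + 19 = 101.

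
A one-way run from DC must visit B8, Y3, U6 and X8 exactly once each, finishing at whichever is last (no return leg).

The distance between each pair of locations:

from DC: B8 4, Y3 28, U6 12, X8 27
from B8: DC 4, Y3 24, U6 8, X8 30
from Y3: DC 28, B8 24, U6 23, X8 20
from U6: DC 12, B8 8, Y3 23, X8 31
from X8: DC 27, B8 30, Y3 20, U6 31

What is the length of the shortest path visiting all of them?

55 — the minimum one-way total.

There are 4! = 24 possible orderings.
DC - B8 - Y3 - U6 - X8: 4+24+23+31 = 82
DC - B8 - Y3 - X8 - U6: 4+24+20+31 = 79
DC - B8 - U6 - Y3 - X8: 4+8+23+20 = 55
DC - B8 - U6 - X8 - Y3: 4+8+31+20 = 63
DC - B8 - X8 - Y3 - U6: 4+30+20+23 = 77
DC - B8 - X8 - U6 - Y3: 4+30+31+23 = 88
DC - Y3 - B8 - U6 - X8: 28+24+8+31 = 91
DC - Y3 - B8 - X8 - U6: 28+24+30+31 = 113
DC - Y3 - U6 - B8 - X8: 28+23+8+30 = 89
DC - Y3 - U6 - X8 - B8: 28+23+31+30 = 112
DC - Y3 - X8 - B8 - U6: 28+20+30+8 = 86
DC - Y3 - X8 - U6 - B8: 28+20+31+8 = 87
DC - U6 - B8 - Y3 - X8: 12+8+24+20 = 64
DC - U6 - B8 - X8 - Y3: 12+8+30+20 = 70
… (10 more)
The minimum is 55.
One shortest path: DC → B8 → U6 → Y3 → X8.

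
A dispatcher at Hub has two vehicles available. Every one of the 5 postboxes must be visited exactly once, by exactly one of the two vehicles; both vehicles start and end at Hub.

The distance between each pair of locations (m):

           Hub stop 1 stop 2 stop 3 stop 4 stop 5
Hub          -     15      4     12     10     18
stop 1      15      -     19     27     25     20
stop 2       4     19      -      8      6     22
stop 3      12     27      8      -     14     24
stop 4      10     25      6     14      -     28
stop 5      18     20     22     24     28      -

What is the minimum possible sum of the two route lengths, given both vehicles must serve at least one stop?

Try each way of splitting the stops between the two vehicles (each non-empty) and, for each split, find the best tour for each vehicle:
  {stop 1} + {stop 2, stop 3, stop 4, stop 5}: 30 + 66 = 96
  {stop 2} + {stop 1, stop 3, stop 4, stop 5}: 8 + 83 = 91
  {stop 1, stop 2} + {stop 3, stop 4, stop 5}: 38 + 66 = 104
  {stop 3} + {stop 1, stop 2, stop 4, stop 5}: 24 + 73 = 97
  {stop 1, stop 3} + {stop 2, stop 4, stop 5}: 54 + 56 = 110
  {stop 2, stop 3} + {stop 1, stop 4, stop 5}: 24 + 73 = 97
  … (15 splits in total)
  {stop 2, stop 3, stop 4} + {stop 1, stop 5}: 36 + 53 = 89  ← best
Best: vehicle 1 Hub → stop 2 → stop 3 → stop 4 → Hub = 36; vehicle 2 Hub → stop 1 → stop 5 → Hub = 53; combined 89.

89 m — the smallest possible combined total.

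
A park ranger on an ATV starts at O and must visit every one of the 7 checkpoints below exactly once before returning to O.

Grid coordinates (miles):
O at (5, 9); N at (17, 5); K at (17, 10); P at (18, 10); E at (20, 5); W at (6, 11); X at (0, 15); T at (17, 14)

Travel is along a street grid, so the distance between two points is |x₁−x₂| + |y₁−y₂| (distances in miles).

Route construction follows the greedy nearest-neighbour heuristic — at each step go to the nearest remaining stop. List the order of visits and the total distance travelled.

Nearest-neighbour total = 64 miles; route O → W → X → T → K → P → N → E → O.

O → [W:3 / X:11 / K:13 / P:14 / N:16 / T:17 / E:19] → W (3)
W → [X:10 / K:12 / P:13 / T:14 / N:17 / E:20] → X (10)
X → [T:18 / K:22 / P:23 / N:27 / E:30] → T (18)
T → [K:4 / P:5 / N:9 / E:12] → K (4)
K → [P:1 / N:5 / E:8] → P (1)
P → [N:6 / E:7] → N (6)
N → [E:3] → E (3)
Return E→O: 19.
Total = 3 + 10 + 18 + 4 + 1 + 6 + 3 + 19 = 64.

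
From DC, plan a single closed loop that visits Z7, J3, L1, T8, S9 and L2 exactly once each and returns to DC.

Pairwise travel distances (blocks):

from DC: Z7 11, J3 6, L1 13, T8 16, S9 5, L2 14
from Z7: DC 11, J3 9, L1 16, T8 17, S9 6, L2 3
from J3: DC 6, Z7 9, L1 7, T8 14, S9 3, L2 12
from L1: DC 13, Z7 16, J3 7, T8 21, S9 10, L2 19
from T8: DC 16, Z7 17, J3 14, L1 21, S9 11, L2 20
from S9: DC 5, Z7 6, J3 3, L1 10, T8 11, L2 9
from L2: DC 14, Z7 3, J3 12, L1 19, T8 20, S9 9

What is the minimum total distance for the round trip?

With 6 stops there are 6!/2 = 360 distinct round trips (a route and its reverse cost the same).
DC → Z7 → J3 → L1 → T8 → S9 → L2 → DC: 11+9+7+21+11+9+14 = 82
DC → Z7 → J3 → L1 → T8 → L2 → S9 → DC: 11+9+7+21+20+9+5 = 82
DC → Z7 → J3 → L1 → S9 → T8 → L2 → DC: 11+9+7+10+11+20+14 = 82
DC → Z7 → J3 → L1 → S9 → L2 → T8 → DC: 11+9+7+10+9+20+16 = 82
DC → Z7 → J3 → L1 → L2 → T8 → S9 → DC: 11+9+7+19+20+11+5 = 82
DC → Z7 → J3 → L1 → L2 → S9 → T8 → DC: 11+9+7+19+9+11+16 = 82
DC → Z7 → J3 → T8 → L1 → S9 → L2 → DC: 11+9+14+21+10+9+14 = 88
DC → Z7 → J3 → T8 → L1 → L2 → S9 → DC: 11+9+14+21+19+9+5 = 88
… (352 more)
DC → Z7 → L2 → T8 → S9 → J3 → L1 → DC: 11+3+20+11+3+7+13 = 68  ← best
The minimum is 68.
One optimal route: DC → Z7 → L2 → T8 → S9 → J3 → L1 → DC (or its reverse).

Shortest round trip = 68 blocks.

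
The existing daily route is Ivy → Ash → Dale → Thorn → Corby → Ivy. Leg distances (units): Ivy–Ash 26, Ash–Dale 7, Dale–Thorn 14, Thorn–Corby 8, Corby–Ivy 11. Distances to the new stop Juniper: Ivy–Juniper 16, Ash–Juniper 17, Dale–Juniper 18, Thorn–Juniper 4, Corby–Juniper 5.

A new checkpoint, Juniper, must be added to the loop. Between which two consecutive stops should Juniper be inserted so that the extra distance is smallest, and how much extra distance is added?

Minimum extra distance: 1, inserting Juniper between Thorn and Corby.

Insertion cost between consecutive stops i–j is d(i,Juniper) + d(Juniper,j) − d(i,j):
  between Ivy and Ash: 16 + 17 − 26 = 7
  between Ash and Dale: 17 + 18 − 7 = 28
  between Dale and Thorn: 18 + 4 − 14 = 8
  between Thorn and Corby: 4 + 5 − 8 = 1
  between Corby and Ivy: 5 + 16 − 11 = 10
Cheapest insertion is between Thorn and Corby, adding 1.
New total = 66 + 1 = 67.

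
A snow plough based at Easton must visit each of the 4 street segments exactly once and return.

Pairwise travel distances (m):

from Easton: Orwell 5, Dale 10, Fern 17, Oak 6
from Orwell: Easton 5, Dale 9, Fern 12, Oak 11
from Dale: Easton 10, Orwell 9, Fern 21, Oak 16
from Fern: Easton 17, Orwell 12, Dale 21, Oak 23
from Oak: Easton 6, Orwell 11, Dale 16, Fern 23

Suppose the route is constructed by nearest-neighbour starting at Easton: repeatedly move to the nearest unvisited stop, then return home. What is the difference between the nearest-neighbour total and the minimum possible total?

From Easton: Orwell=5, Oak=6, Dale=10, Fern=17 → choose Orwell (5).
From Orwell: Dale=9, Oak=11, Fern=12 → choose Dale (9).
From Dale: Oak=16, Fern=21 → choose Oak (16).
From Oak: Fern=23 → choose Fern (23).
NN route Easton → Orwell → Dale → Oak → Fern → Easton costs 70.
Optimal: Easton → Orwell → Fern → Dale → Oak → Easton costs 60 (by enumerating all 12 distinct tours).
Excess = 70 − 60 = 10.

Excess over optimum: 10 m.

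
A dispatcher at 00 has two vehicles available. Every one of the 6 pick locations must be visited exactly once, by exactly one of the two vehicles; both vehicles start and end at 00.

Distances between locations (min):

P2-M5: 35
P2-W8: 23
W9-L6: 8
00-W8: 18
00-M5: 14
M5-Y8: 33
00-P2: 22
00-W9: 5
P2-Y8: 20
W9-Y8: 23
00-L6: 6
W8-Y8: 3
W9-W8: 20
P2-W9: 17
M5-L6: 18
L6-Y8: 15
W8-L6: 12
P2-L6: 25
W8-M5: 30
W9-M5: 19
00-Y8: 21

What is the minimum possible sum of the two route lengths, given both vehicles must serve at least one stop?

91 min — the smallest possible combined total.

Check every non-empty split of the stops between the two vehicles; for each half take its own optimal tour:
  {P2} + {W9, W8, M5, L6, Y8}: 44 + 75 = 119
  {W9} + {P2, W8, M5, L6, Y8}: 10 + 89 = 99
  {P2, W9} + {W8, M5, L6, Y8}: 44 + 68 = 112
  {W8} + {P2, W9, M5, L6, Y8}: 36 + 89 = 125
  {P2, W8} + {W9, M5, L6, Y8}: 63 + 75 = 138
  {W9, W8} + {P2, M5, L6, Y8}: 43 + 89 = 132
  … (31 splits in total)
  {M5} + {P2, W9, W8, L6, Y8}: 28 + 63 = 91  ← best
Best: vehicle 1 00 → M5 → 00 = 28; vehicle 2 00 → W9 → P2 → Y8 → W8 → L6 → 00 = 63; combined 91.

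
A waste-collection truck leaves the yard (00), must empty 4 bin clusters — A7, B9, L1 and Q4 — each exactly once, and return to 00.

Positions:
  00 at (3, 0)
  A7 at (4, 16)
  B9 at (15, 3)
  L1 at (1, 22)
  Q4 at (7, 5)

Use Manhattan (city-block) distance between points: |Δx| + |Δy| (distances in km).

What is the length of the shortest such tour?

72 km — the shortest possible round trip.

With 4 stops there are 4!/2 = 12 distinct round trips (a route and its reverse cost the same).
00 → A7 → B9 → L1 → Q4 → 00: 17+24+33+23+9 = 106
00 → A7 → B9 → Q4 → L1 → 00: 17+24+10+23+24 = 98
00 → A7 → L1 → B9 → Q4 → 00: 17+9+33+10+9 = 78
00 → A7 → L1 → Q4 → B9 → 00: 17+9+23+10+15 = 74
00 → A7 → Q4 → B9 → L1 → 00: 17+14+10+33+24 = 98
00 → A7 → Q4 → L1 → B9 → 00: 17+14+23+33+15 = 102
00 → B9 → A7 → L1 → Q4 → 00: 15+24+9+23+9 = 80
00 → B9 → A7 → Q4 → L1 → 00: 15+24+14+23+24 = 100
00 → B9 → L1 → A7 → Q4 → 00: 15+33+9+14+9 = 80
00 → B9 → Q4 → A7 → L1 → 00: 15+10+14+9+24 = 72
00 → L1 → A7 → B9 → Q4 → 00: 24+9+24+10+9 = 76
00 → L1 → B9 → A7 → Q4 → 00: 24+33+24+14+9 = 104
The minimum is 72.
One optimal route: 00 → B9 → Q4 → A7 → L1 → 00 (or its reverse).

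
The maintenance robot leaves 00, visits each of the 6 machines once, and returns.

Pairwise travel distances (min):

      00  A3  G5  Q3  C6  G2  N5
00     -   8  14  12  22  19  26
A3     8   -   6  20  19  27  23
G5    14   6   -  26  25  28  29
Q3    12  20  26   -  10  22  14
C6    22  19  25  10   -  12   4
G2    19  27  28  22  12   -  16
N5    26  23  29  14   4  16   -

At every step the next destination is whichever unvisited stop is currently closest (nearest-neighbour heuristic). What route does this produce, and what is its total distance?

From 00: distances to unvisited — A3=8, Q3=12, G5=14, G2=19, C6=22, N5=26. Nearest is A3 (8).
From A3: distances to unvisited — G5=6, C6=19, Q3=20, N5=23, G2=27. Nearest is G5 (6).
From G5: distances to unvisited — C6=25, Q3=26, G2=28, N5=29. Nearest is C6 (25).
From C6: distances to unvisited — N5=4, Q3=10, G2=12. Nearest is N5 (4).
From N5: distances to unvisited — Q3=14, G2=16. Nearest is Q3 (14).
From Q3: distances to unvisited — G2=22. Nearest is G2 (22).
Return G2→00: 19.
Total = 8 + 6 + 25 + 4 + 14 + 22 + 19 = 98.

Total distance 98 min via the nearest-neighbour route 00 → A3 → G5 → C6 → N5 → Q3 → G2 → 00.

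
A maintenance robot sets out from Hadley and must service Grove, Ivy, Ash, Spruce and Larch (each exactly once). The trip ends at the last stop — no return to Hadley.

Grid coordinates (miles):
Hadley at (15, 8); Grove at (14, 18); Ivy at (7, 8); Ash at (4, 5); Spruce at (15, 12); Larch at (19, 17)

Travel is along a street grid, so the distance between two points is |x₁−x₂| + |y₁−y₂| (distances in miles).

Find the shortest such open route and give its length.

There are 5! = 120 possible orderings.
Hadley → Grove → Ivy → Ash → Spruce → Larch: 11+17+6+18+9 = 61
Hadley → Grove → Ivy → Ash → Larch → Spruce: 11+17+6+27+9 = 70
Hadley → Grove → Ivy → Spruce → Ash → Larch: 11+17+12+18+27 = 85
Hadley → Grove → Ivy → Spruce → Larch → Ash: 11+17+12+9+27 = 76
Hadley → Grove → Ivy → Larch → Ash → Spruce: 11+17+21+27+18 = 94
Hadley → Grove → Ivy → Larch → Spruce → Ash: 11+17+21+9+18 = 76
Hadley → Grove → Ash → Ivy → Spruce → Larch: 11+23+6+12+9 = 61
Hadley → Grove → Ash → Ivy → Larch → Spruce: 11+23+6+21+9 = 70
Hadley → Grove → Ash → Spruce → Ivy → Larch: 11+23+18+12+21 = 85
Hadley → Grove → Ash → Spruce → Larch → Ivy: 11+23+18+9+21 = 82
Hadley → Grove → Ash → Larch → Ivy → Spruce: 11+23+27+21+12 = 94
Hadley → Grove → Ash → Larch → Spruce → Ivy: 11+23+27+9+12 = 82
Hadley → Grove → Spruce → Ivy → Ash → Larch: 11+7+12+6+27 = 63
Hadley → Grove → Spruce → Ivy → Larch → Ash: 11+7+12+21+27 = 78
… (106 more)
Hadley → Spruce → Larch → Grove → Ivy → Ash: 4+9+6+17+6 = 42  ← best
The minimum is 42.
One shortest path: Hadley → Spruce → Larch → Grove → Ivy → Ash.

Minimum one-way distance = 42 miles.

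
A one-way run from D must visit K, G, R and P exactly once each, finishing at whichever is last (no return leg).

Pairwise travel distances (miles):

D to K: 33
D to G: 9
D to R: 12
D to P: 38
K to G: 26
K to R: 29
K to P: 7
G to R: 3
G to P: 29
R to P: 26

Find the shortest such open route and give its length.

45 miles — the minimum one-way total.

There are 4! = 24 possible orderings.
D→K→G→R→P: 33+26+3+26 = 88
D→K→G→P→R: 33+26+29+26 = 114
D→K→R→G→P: 33+29+3+29 = 94
D→K→R→P→G: 33+29+26+29 = 117
D→K→P→G→R: 33+7+29+3 = 72
D→K→P→R→G: 33+7+26+3 = 69
D→G→K→R→P: 9+26+29+26 = 90
D→G→K→P→R: 9+26+7+26 = 68
D→G→R→K→P: 9+3+29+7 = 48
D→G→R→P→K: 9+3+26+7 = 45
D→G→P→K→R: 9+29+7+29 = 74
D→G→P→R→K: 9+29+26+29 = 93
D→R→K→G→P: 12+29+26+29 = 96
D→R→K→P→G: 12+29+7+29 = 77
… (10 more)
The minimum is 45.
One shortest path: D → G → R → P → K.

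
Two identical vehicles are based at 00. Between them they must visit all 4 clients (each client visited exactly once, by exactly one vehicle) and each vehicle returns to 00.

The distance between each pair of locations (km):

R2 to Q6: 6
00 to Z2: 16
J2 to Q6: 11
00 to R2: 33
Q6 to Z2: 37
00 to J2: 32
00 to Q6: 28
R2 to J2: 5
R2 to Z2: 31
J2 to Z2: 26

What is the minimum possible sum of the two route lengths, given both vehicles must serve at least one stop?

Try each way of splitting the stops between the two vehicles (each non-empty) and, for each split, find the best tour for each vehicle:
  {R2} + {J2, Q6, Z2}: 66 + 81 = 147
  {J2} + {R2, Q6, Z2}: 64 + 81 = 145
  {R2, J2} + {Q6, Z2}: 70 + 81 = 151
  {Q6} + {R2, J2, Z2}: 56 + 80 = 136
  {R2, Q6} + {J2, Z2}: 67 + 74 = 141
  {J2, Q6} + {R2, Z2}: 71 + 80 = 151
  … (7 splits in total)
  {R2, J2, Q6} + {Z2}: 71 + 32 = 103  ← best
Best: vehicle 1 00 → J2 → R2 → Q6 → 00 = 71; vehicle 2 00 → Z2 → 00 = 32; combined 103.

103 km — the smallest possible combined total.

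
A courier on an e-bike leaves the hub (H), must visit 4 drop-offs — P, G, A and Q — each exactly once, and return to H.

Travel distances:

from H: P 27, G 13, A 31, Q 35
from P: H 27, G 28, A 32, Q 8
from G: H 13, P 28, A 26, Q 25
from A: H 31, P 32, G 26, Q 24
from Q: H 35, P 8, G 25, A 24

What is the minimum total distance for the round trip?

Minimum total distance: 98.

With 4 stops there are 4!/2 = 12 distinct round trips (a route and its reverse cost the same).
H → P → G → A → Q → H: 27+28+26+24+35 = 140
H → P → G → Q → A → H: 27+28+25+24+31 = 135
H → P → A → G → Q → H: 27+32+26+25+35 = 145
H → P → A → Q → G → H: 27+32+24+25+13 = 121
H → P → Q → G → A → H: 27+8+25+26+31 = 117
H → P → Q → A → G → H: 27+8+24+26+13 = 98
H → G → P → A → Q → H: 13+28+32+24+35 = 132
H → G → P → Q → A → H: 13+28+8+24+31 = 104
H → G → A → P → Q → H: 13+26+32+8+35 = 114
H → G → Q → P → A → H: 13+25+8+32+31 = 109
H → A → P → G → Q → H: 31+32+28+25+35 = 151
H → A → G → P → Q → H: 31+26+28+8+35 = 128
The minimum is 98.
One optimal route: H → P → Q → A → G → H (or its reverse).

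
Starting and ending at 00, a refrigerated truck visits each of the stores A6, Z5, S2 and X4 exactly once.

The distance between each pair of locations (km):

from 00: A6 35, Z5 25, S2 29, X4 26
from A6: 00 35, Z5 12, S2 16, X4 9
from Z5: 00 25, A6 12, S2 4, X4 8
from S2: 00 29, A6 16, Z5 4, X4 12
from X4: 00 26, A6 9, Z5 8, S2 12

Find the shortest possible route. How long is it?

There are 12 distinct closed tours to check (reversals are equivalent).
00-A6-Z5-S2-X4-00: 35+12+4+12+26 = 89
00-A6-Z5-X4-S2-00: 35+12+8+12+29 = 96
00-A6-S2-Z5-X4-00: 35+16+4+8+26 = 89
00-A6-S2-X4-Z5-00: 35+16+12+8+25 = 96
00-A6-X4-Z5-S2-00: 35+9+8+4+29 = 85
00-A6-X4-S2-Z5-00: 35+9+12+4+25 = 85
00-Z5-A6-S2-X4-00: 25+12+16+12+26 = 91
00-Z5-A6-X4-S2-00: 25+12+9+12+29 = 87
00-Z5-S2-A6-X4-00: 25+4+16+9+26 = 80
00-Z5-X4-A6-S2-00: 25+8+9+16+29 = 87
00-S2-A6-Z5-X4-00: 29+16+12+8+26 = 91
00-S2-Z5-A6-X4-00: 29+4+12+9+26 = 80
The minimum is 80.
One optimal route: 00 → Z5 → S2 → A6 → X4 → 00 (or its reverse).

Minimum total distance: 80 km.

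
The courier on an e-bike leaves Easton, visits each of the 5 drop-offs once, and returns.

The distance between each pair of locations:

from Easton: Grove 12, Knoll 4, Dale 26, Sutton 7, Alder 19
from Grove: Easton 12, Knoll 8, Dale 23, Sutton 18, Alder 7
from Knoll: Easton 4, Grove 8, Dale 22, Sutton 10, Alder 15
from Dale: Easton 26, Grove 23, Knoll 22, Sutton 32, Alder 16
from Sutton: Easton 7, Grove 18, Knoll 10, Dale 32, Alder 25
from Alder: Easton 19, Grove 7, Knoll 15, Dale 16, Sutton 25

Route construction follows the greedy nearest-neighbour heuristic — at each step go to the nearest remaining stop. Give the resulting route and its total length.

74 along Easton → Knoll → Grove → Alder → Dale → Sutton → Easton.

From Easton: distances to unvisited — Knoll=4, Sutton=7, Grove=12, Alder=19, Dale=26. Nearest is Knoll (4).
From Knoll: distances to unvisited — Grove=8, Sutton=10, Alder=15, Dale=22. Nearest is Grove (8).
From Grove: distances to unvisited — Alder=7, Sutton=18, Dale=23. Nearest is Alder (7).
From Alder: distances to unvisited — Dale=16, Sutton=25. Nearest is Dale (16).
From Dale: distances to unvisited — Sutton=32. Nearest is Sutton (32).
Return Sutton→Easton: 7.
Total = 4 + 8 + 7 + 16 + 32 + 7 = 74.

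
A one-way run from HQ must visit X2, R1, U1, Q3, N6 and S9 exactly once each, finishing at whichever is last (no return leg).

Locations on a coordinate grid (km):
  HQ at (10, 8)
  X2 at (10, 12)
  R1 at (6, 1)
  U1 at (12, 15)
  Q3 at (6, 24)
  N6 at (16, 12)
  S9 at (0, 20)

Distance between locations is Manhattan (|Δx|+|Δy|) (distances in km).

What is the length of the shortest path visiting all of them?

64 km — the minimum one-way total.

There are 6! = 720 possible orderings.
HQ→X2→R1→U1→Q3→N6→S9: 4+15+20+15+22+24 = 100
HQ→X2→R1→U1→Q3→S9→N6: 4+15+20+15+10+24 = 88
HQ→X2→R1→U1→N6→Q3→S9: 4+15+20+7+22+10 = 78
HQ→X2→R1→U1→N6→S9→Q3: 4+15+20+7+24+10 = 80
HQ→X2→R1→U1→S9→Q3→N6: 4+15+20+17+10+22 = 88
HQ→X2→R1→U1→S9→N6→Q3: 4+15+20+17+24+22 = 102
HQ→X2→R1→Q3→U1→N6→S9: 4+15+23+15+7+24 = 88
HQ→X2→R1→Q3→U1→S9→N6: 4+15+23+15+17+24 = 98
… (712 more)
HQ→R1→X2→N6→U1→Q3→S9: 11+15+6+7+15+10 = 64  ← best
The minimum is 64.
One shortest path: HQ → R1 → X2 → N6 → U1 → Q3 → S9.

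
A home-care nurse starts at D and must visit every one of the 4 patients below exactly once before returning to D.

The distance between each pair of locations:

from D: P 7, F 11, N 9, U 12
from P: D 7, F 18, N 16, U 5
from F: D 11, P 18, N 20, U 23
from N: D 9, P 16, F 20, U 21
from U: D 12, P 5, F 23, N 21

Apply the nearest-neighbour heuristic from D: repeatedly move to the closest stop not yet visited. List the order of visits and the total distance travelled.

D → [P:7 / N:9 / F:11 / U:12] → P (7)
P → [U:5 / N:16 / F:18] → U (5)
U → [N:21 / F:23] → N (21)
N → [F:20] → F (20)
Return F→D: 11.
Total = 7 + 5 + 21 + 20 + 11 = 64.

64 along D → P → U → N → F → D.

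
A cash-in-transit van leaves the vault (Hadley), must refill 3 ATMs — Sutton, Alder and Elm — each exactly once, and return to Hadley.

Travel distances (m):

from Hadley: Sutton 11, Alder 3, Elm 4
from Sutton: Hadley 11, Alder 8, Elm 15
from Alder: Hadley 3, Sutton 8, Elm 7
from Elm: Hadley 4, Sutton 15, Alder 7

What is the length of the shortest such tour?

Minimum total distance: 30 m.

Hadley → Sutton → Alder → Elm → Hadley: 11+8+7+4 = 30
Hadley → Sutton → Elm → Alder → Hadley: 11+15+7+3 = 36
Hadley → Alder → Sutton → Elm → Hadley: 3+8+15+4 = 30
The minimum is 30.
One optimal route: Hadley → Sutton → Alder → Elm → Hadley (or its reverse).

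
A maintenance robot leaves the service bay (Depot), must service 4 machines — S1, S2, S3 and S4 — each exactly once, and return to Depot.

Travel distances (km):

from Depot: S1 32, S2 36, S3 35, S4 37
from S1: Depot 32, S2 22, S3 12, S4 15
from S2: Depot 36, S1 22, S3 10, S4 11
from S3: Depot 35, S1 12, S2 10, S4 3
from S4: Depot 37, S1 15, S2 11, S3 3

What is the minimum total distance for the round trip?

Shortest round trip = 94 km.

Depot→S1→S2→S3→S4→Depot: 32+22+10+3+37 = 104
Depot→S1→S2→S4→S3→Depot: 32+22+11+3+35 = 103
Depot→S1→S3→S2→S4→Depot: 32+12+10+11+37 = 102
Depot→S1→S3→S4→S2→Depot: 32+12+3+11+36 = 94
Depot→S1→S4→S2→S3→Depot: 32+15+11+10+35 = 103
Depot→S1→S4→S3→S2→Depot: 32+15+3+10+36 = 96
Depot→S2→S1→S3→S4→Depot: 36+22+12+3+37 = 110
Depot→S2→S1→S4→S3→Depot: 36+22+15+3+35 = 111
Depot→S2→S3→S1→S4→Depot: 36+10+12+15+37 = 110
Depot→S2→S4→S1→S3→Depot: 36+11+15+12+35 = 109
Depot→S3→S1→S2→S4→Depot: 35+12+22+11+37 = 117
Depot→S3→S2→S1→S4→Depot: 35+10+22+15+37 = 119
The minimum is 94.
One optimal route: Depot → S1 → S3 → S4 → S2 → Depot (or its reverse).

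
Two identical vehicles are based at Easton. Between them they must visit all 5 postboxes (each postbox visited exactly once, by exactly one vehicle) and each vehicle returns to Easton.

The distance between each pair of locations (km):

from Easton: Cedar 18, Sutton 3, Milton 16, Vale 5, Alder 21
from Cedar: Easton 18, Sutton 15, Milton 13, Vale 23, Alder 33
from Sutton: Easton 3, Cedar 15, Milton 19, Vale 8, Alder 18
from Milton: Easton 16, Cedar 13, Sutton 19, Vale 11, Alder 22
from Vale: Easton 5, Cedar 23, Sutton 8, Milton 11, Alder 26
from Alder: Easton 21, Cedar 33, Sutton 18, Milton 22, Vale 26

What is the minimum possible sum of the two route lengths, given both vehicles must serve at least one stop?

Minimum combined distance: 84 km.

There are 2^4 − 1 = 15 ways to divide the 5 stops into two non-empty groups. For each, the best each vehicle can do is its own shortest tour through its group:
  {Cedar} + {Sutton, Milton, Vale, Alder}: 36 + 59 = 95
  {Sutton} + {Cedar, Milton, Vale, Alder}: 6 + 83 = 89
  {Cedar, Sutton} + {Milton, Vale, Alder}: 36 + 59 = 95
  {Milton} + {Cedar, Sutton, Vale, Alder}: 32 + 82 = 114
  {Cedar, Milton} + {Sutton, Vale, Alder}: 47 + 52 = 99
  {Sutton, Milton} + {Cedar, Vale, Alder}: 38 + 82 = 120
  … (15 splits in total)
  {Vale} + {Cedar, Sutton, Milton, Alder}: 10 + 74 = 84  ← best
Best: vehicle 1 Easton → Vale → Easton = 10; vehicle 2 Easton → Cedar → Milton → Alder → Sutton → Easton = 74; combined 84.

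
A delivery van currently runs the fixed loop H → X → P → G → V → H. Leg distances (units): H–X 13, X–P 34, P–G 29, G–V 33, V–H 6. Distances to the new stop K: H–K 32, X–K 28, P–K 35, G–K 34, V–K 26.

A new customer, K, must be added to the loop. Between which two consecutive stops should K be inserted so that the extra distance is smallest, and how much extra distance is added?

Insertion cost between consecutive stops i–j is d(i,K) + d(K,j) − d(i,j):
  between H and X: 32 + 28 − 13 = 47
  between X and P: 28 + 35 − 34 = 29
  between P and G: 35 + 34 − 29 = 40
  between G and V: 34 + 26 − 33 = 27
  between V and H: 26 + 32 − 6 = 52
Cheapest insertion is between G and V, adding 27.
New total = 115 + 27 = 142.

Minimum extra distance: 27, inserting K between G and V.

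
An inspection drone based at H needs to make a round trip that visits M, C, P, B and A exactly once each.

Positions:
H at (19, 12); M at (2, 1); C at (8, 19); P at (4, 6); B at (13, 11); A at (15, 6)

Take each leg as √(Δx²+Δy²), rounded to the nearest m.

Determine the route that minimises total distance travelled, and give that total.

With 5 stops there are 5!/2 = 60 distinct round trips (a route and its reverse cost the same).
H→M→C→P→B→A→H: 20+19+14+10+5+7 = 75
H→M→C→P→A→B→H: 20+19+14+11+5+6 = 75
H→M→C→B→P→A→H: 20+19+9+10+11+7 = 76
H→M→C→B→A→P→H: 20+19+9+5+11+16 = 80
H→M→C→A→P→B→H: 20+19+15+11+10+6 = 81
H→M→C→A→B→P→H: 20+19+15+5+10+16 = 85
H→M→P→C→B→A→H: 20+5+14+9+5+7 = 60
H→M→P→C→A→B→H: 20+5+14+15+5+6 = 65
H→M→P→B→C→A→H: 20+5+10+9+15+7 = 66
H→M→P→B→A→C→H: 20+5+10+5+15+13 = 68
H→M→P→A→C→B→H: 20+5+11+15+9+6 = 66
H→M→P→A→B→C→H: 20+5+11+5+9+13 = 63
H→M→B→C→P→A→H: 20+15+9+14+11+7 = 76
H→M→B→C→A→P→H: 20+15+9+15+11+16 = 86
… (46 more)
H→B→C→P→M→A→H: 6+9+14+5+14+7 = 55  ← best
The minimum is 55.
One optimal route: H → B → C → P → M → A → H (or its reverse).

Minimum total distance: 55 m.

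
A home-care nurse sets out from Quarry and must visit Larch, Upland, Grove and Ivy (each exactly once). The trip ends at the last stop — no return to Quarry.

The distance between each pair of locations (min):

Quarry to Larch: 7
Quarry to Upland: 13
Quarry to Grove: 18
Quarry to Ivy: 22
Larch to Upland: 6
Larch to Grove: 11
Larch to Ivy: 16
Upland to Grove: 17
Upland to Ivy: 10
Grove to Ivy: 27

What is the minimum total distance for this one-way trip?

There are 4! = 24 possible orderings.
Quarry - Larch - Upland - Grove - Ivy: 7+6+17+27 = 57
Quarry - Larch - Upland - Ivy - Grove: 7+6+10+27 = 50
Quarry - Larch - Grove - Upland - Ivy: 7+11+17+10 = 45
Quarry - Larch - Grove - Ivy - Upland: 7+11+27+10 = 55
Quarry - Larch - Ivy - Upland - Grove: 7+16+10+17 = 50
Quarry - Larch - Ivy - Grove - Upland: 7+16+27+17 = 67
Quarry - Upland - Larch - Grove - Ivy: 13+6+11+27 = 57
Quarry - Upland - Larch - Ivy - Grove: 13+6+16+27 = 62
Quarry - Upland - Grove - Larch - Ivy: 13+17+11+16 = 57
Quarry - Upland - Grove - Ivy - Larch: 13+17+27+16 = 73
Quarry - Upland - Ivy - Larch - Grove: 13+10+16+11 = 50
Quarry - Upland - Ivy - Grove - Larch: 13+10+27+11 = 61
Quarry - Grove - Larch - Upland - Ivy: 18+11+6+10 = 45
Quarry - Grove - Larch - Ivy - Upland: 18+11+16+10 = 55
… (10 more)
The minimum is 45.
One shortest path: Quarry → Larch → Grove → Upland → Ivy.

Minimum one-way distance = 45 min.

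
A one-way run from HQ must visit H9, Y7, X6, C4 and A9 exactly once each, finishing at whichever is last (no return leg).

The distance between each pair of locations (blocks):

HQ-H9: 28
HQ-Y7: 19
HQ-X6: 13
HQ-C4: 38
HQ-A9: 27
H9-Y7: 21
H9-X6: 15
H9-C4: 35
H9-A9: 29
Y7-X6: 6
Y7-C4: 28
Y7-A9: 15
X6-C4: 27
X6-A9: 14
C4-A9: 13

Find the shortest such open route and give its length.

There are 5! = 120 possible orderings.
HQ→H9→Y7→X6→C4→A9: 28+21+6+27+13 = 95
HQ→H9→Y7→X6→A9→C4: 28+21+6+14+13 = 82
HQ→H9→Y7→C4→X6→A9: 28+21+28+27+14 = 118
HQ→H9→Y7→C4→A9→X6: 28+21+28+13+14 = 104
HQ→H9→Y7→A9→X6→C4: 28+21+15+14+27 = 105
HQ→H9→Y7→A9→C4→X6: 28+21+15+13+27 = 104
HQ→H9→X6→Y7→C4→A9: 28+15+6+28+13 = 90
HQ→H9→X6→Y7→A9→C4: 28+15+6+15+13 = 77
HQ→H9→X6→C4→Y7→A9: 28+15+27+28+15 = 113
HQ→H9→X6→C4→A9→Y7: 28+15+27+13+15 = 98
HQ→H9→X6→A9→Y7→C4: 28+15+14+15+28 = 100
HQ→H9→X6→A9→C4→Y7: 28+15+14+13+28 = 98
HQ→H9→C4→Y7→X6→A9: 28+35+28+6+14 = 111
HQ→H9→C4→Y7→A9→X6: 28+35+28+15+14 = 120
… (106 more)
The minimum is 77.
One shortest path: HQ → H9 → X6 → Y7 → A9 → C4.

77 blocks — the minimum one-way total.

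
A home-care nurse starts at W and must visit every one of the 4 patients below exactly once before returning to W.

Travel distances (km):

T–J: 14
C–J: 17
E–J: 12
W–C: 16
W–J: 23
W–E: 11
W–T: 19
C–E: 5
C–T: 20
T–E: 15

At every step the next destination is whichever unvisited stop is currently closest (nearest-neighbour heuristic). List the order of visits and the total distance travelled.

W → [E:11 / C:16 / T:19 / J:23] → E (11)
E → [C:5 / J:12 / T:15] → C (5)
C → [J:17 / T:20] → J (17)
J → [T:14] → T (14)
Return T→W: 19.
Total = 11 + 5 + 17 + 14 + 19 = 66.

Total distance 66 km via the nearest-neighbour route W → E → C → J → T → W.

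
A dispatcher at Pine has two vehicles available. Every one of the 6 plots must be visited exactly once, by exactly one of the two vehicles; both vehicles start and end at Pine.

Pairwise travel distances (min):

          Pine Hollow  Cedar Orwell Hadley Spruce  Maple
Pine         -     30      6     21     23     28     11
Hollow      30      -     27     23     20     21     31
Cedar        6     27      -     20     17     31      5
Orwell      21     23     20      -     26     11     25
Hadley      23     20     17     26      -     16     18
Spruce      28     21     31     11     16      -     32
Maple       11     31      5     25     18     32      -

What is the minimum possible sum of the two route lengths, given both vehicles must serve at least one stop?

114 min — the smallest possible combined total.

Check every non-empty split of the stops between the two vehicles; for each half take its own optimal tour:
  {Hollow} + {Cedar, Orwell, Hadley, Spruce, Maple}: 60 + 77 = 137
  {Cedar} + {Hollow, Orwell, Hadley, Spruce, Maple}: 12 + 102 = 114
  {Hollow, Cedar} + {Orwell, Hadley, Spruce, Maple}: 63 + 77 = 140
  {Orwell} + {Hollow, Cedar, Hadley, Spruce, Maple}: 42 + 96 = 138
  {Hollow, Orwell} + {Cedar, Hadley, Spruce, Maple}: 74 + 73 = 147
  {Cedar, Orwell} + {Hollow, Hadley, Spruce, Maple}: 47 + 96 = 143
  … (31 splits in total)
Best: vehicle 1 Pine → Cedar → Pine = 12; vehicle 2 Pine → Orwell → Spruce → Hollow → Hadley → Maple → Pine = 102; combined 114.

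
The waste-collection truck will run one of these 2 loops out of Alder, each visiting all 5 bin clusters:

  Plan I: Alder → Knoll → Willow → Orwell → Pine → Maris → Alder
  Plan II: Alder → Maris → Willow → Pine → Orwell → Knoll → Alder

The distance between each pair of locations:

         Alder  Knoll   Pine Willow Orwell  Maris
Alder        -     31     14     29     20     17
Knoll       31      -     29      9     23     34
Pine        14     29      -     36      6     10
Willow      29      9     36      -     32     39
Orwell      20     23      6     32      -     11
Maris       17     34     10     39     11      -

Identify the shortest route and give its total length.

Plan I: 31 + 9 + 32 + 6 + 10 + 17 = 105
Plan II: 17 + 39 + 36 + 6 + 23 + 31 = 152

105 — Plan I is the shortest.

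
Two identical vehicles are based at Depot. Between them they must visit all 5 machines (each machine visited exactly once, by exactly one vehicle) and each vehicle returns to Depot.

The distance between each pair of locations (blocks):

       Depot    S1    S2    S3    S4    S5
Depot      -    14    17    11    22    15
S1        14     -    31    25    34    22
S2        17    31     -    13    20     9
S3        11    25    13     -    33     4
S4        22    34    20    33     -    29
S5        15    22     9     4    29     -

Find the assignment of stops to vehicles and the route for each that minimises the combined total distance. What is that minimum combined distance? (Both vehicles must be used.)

Minimum combined distance: 94 blocks.

Check every non-empty split of the stops between the two vehicles; for each half take its own optimal tour:
  {S1} + {S2, S3, S4, S5}: 28 + 66 = 94
  {S2} + {S1, S3, S4, S5}: 34 + 92 = 126
  {S1, S2} + {S3, S4, S5}: 62 + 66 = 128
  {S3} + {S1, S2, S4, S5}: 22 + 87 = 109
  {S1, S3} + {S2, S4, S5}: 50 + 66 = 116
  {S2, S3} + {S1, S4, S5}: 41 + 87 = 128
  … (15 splits in total)
Best: vehicle 1 Depot → S1 → Depot = 28; vehicle 2 Depot → S3 → S5 → S2 → S4 → Depot = 66; combined 94.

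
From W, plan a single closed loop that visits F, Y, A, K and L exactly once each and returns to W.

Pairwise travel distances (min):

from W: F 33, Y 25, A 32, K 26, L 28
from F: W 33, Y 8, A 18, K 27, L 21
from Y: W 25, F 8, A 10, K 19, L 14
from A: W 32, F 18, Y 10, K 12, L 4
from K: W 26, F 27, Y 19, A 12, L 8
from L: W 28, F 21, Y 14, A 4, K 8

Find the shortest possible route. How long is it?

With 5 stops there are 5!/2 = 60 distinct round trips (a route and its reverse cost the same).
W - F - Y - A - K - L - W: 33+8+10+12+8+28 = 99
W - F - Y - A - L - K - W: 33+8+10+4+8+26 = 89
W - F - Y - K - A - L - W: 33+8+19+12+4+28 = 104
W - F - Y - K - L - A - W: 33+8+19+8+4+32 = 104
W - F - Y - L - A - K - W: 33+8+14+4+12+26 = 97
W - F - Y - L - K - A - W: 33+8+14+8+12+32 = 107
W - F - A - Y - K - L - W: 33+18+10+19+8+28 = 116
W - F - A - Y - L - K - W: 33+18+10+14+8+26 = 109
W - F - A - K - Y - L - W: 33+18+12+19+14+28 = 124
W - F - A - K - L - Y - W: 33+18+12+8+14+25 = 110
W - F - A - L - Y - K - W: 33+18+4+14+19+26 = 114
W - F - A - L - K - Y - W: 33+18+4+8+19+25 = 107
W - F - K - Y - A - L - W: 33+27+19+10+4+28 = 121
W - F - K - Y - L - A - W: 33+27+19+14+4+32 = 129
… (46 more)
The minimum is 89.
One optimal route: W → F → Y → A → L → K → W (or its reverse).

Minimum total distance: 89 min.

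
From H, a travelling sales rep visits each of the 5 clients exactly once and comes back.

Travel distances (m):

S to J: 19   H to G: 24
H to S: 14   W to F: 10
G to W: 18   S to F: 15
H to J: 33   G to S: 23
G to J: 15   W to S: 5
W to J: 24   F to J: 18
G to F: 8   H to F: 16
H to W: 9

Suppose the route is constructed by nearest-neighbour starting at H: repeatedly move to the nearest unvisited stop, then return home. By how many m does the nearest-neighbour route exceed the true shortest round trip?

Excess over optimum: 13 m.

H: W=9, S=14, F=16, G=24, J=33 ⇒ W
W: S=5, F=10, G=18, J=24 ⇒ S
S: F=15, J=19, G=23 ⇒ F
F: G=8, J=18 ⇒ G
G: J=15 ⇒ J
NN route H → W → S → F → G → J → H costs 85.
Optimal: H → W → S → J → G → F → H costs 72 (by enumerating all 60 distinct tours).
Excess = 85 − 72 = 13.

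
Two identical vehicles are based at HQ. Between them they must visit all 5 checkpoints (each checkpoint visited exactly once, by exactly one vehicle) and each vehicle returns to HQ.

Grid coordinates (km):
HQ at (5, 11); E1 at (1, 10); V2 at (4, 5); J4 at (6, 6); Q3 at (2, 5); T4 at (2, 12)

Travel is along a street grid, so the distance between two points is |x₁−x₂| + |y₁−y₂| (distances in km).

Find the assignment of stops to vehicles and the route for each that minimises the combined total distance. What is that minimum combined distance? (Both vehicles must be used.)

30 km — the smallest possible combined total.

Try each way of splitting the stops between the two vehicles (each non-empty) and, for each split, find the best tour for each vehicle:
  {E1} + {V2, J4, Q3, T4}: 10 + 22 = 32
  {V2} + {E1, J4, Q3, T4}: 14 + 24 = 38
  {E1, V2} + {J4, Q3, T4}: 20 + 22 = 42
  {J4} + {E1, V2, Q3, T4}: 12 + 22 = 34
  {E1, J4} + {V2, Q3, T4}: 20 + 20 = 40
  {V2, J4} + {E1, Q3, T4}: 16 + 22 = 38
  … (15 splits in total)
  {E1, V2, J4, Q3} + {T4}: 22 + 8 = 30  ← best
Best: vehicle 1 HQ → E1 → Q3 → V2 → J4 → HQ = 22; vehicle 2 HQ → T4 → HQ = 8; combined 30.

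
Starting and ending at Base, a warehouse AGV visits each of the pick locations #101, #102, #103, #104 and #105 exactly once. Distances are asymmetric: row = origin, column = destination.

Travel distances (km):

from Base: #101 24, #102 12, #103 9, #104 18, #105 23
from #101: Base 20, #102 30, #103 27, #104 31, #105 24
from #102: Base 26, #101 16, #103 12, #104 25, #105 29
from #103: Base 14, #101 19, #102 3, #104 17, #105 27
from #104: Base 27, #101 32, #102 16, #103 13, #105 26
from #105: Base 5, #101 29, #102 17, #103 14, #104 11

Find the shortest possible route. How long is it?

79 km — the shortest possible round trip.

Base→#101→#102→#103→#104→#105→Base: 24+30+12+17+26+5 = 114
Base→#101→#102→#103→#105→#104→Base: 24+30+12+27+11+27 = 131
Base→#101→#102→#104→#103→#105→Base: 24+30+25+13+27+5 = 124
Base→#101→#102→#104→#105→#103→Base: 24+30+25+26+14+14 = 133
Base→#101→#102→#105→#103→#104→Base: 24+30+29+14+17+27 = 141
Base→#101→#102→#105→#104→#103→Base: 24+30+29+11+13+14 = 121
Base→#101→#103→#102→#104→#105→Base: 24+27+3+25+26+5 = 110
Base→#101→#103→#102→#105→#104→Base: 24+27+3+29+11+27 = 121
Base→#101→#103→#104→#102→#105→Base: 24+27+17+16+29+5 = 118
Base→#101→#103→#104→#105→#102→Base: 24+27+17+26+17+26 = 137
Base→#101→#103→#105→#102→#104→Base: 24+27+27+17+25+27 = 147
Base→#101→#103→#105→#104→#102→Base: 24+27+27+11+16+26 = 131
Base→#101→#104→#102→#103→#105→Base: 24+31+16+12+27+5 = 115
Base→#101→#104→#102→#105→#103→Base: 24+31+16+29+14+14 = 128
… (106 more)
Base→#104→#103→#102→#101→#105→Base: 18+13+3+16+24+5 = 79  ← best
The minimum is 79.
One optimal route: Base → #104 → #103 → #102 → #101 → #105 → Base.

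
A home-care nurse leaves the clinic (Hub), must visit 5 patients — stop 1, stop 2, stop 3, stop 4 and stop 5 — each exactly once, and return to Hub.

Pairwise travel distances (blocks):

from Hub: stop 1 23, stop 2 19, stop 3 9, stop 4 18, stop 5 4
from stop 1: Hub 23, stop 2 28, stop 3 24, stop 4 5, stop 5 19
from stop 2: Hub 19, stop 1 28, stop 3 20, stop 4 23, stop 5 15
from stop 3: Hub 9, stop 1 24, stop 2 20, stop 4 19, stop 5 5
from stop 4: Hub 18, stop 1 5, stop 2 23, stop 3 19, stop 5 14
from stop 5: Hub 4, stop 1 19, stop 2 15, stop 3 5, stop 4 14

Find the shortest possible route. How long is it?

With 5 stops there are 5!/2 = 60 distinct round trips (a route and its reverse cost the same).
Hub - stop 1 - stop 2 - stop 3 - stop 4 - stop 5 - Hub: 23+28+20+19+14+4 = 108
Hub - stop 1 - stop 2 - stop 3 - stop 5 - stop 4 - Hub: 23+28+20+5+14+18 = 108
Hub - stop 1 - stop 2 - stop 4 - stop 3 - stop 5 - Hub: 23+28+23+19+5+4 = 102
Hub - stop 1 - stop 2 - stop 4 - stop 5 - stop 3 - Hub: 23+28+23+14+5+9 = 102
Hub - stop 1 - stop 2 - stop 5 - stop 3 - stop 4 - Hub: 23+28+15+5+19+18 = 108
Hub - stop 1 - stop 2 - stop 5 - stop 4 - stop 3 - Hub: 23+28+15+14+19+9 = 108
Hub - stop 1 - stop 3 - stop 2 - stop 4 - stop 5 - Hub: 23+24+20+23+14+4 = 108
Hub - stop 1 - stop 3 - stop 2 - stop 5 - stop 4 - Hub: 23+24+20+15+14+18 = 114
Hub - stop 1 - stop 3 - stop 4 - stop 2 - stop 5 - Hub: 23+24+19+23+15+4 = 108
Hub - stop 1 - stop 3 - stop 4 - stop 5 - stop 2 - Hub: 23+24+19+14+15+19 = 114
Hub - stop 1 - stop 3 - stop 5 - stop 2 - stop 4 - Hub: 23+24+5+15+23+18 = 108
Hub - stop 1 - stop 3 - stop 5 - stop 4 - stop 2 - Hub: 23+24+5+14+23+19 = 108
Hub - stop 1 - stop 4 - stop 2 - stop 3 - stop 5 - Hub: 23+5+23+20+5+4 = 80
Hub - stop 1 - stop 4 - stop 2 - stop 5 - stop 3 - Hub: 23+5+23+15+5+9 = 80
… (46 more)
The minimum is 80.
One optimal route: Hub → stop 1 → stop 4 → stop 2 → stop 3 → stop 5 → Hub (or its reverse).

Minimum total distance: 80 blocks.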